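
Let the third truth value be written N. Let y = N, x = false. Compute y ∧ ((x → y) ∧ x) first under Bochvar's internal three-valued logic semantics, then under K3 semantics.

In Bochvar's internal three-valued logic: x → y = false → N = N  [any arg is the third value ⇒ result is the third value]
(x → y) ∧ x = N ∧ false = N
y ∧ ((x → y) ∧ x) = N ∧ N = N
In K3: x → y = false → N = true  [¬false ∨ N]
(x → y) ∧ x = true ∧ false = false
y ∧ ((x → y) ∧ x) = N ∧ false = false
They differ because Bochvar's internal three-valued logic and K3 treat N differently under the binary connectives.

N; false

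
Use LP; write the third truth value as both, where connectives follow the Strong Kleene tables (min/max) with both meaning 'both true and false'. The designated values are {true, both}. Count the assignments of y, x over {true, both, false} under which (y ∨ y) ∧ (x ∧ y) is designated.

Designated under: (y=true, x=true); (y=true, x=both); (y=both, x=true); (y=both, x=both).

4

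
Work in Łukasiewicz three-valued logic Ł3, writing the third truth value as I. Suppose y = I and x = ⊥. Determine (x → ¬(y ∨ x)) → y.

I

y ∨ x = I ∨ ⊥ = I
¬(y ∨ x) = ¬I = I
x → ¬(y ∨ x) = ⊥ → I = ⊤  [min(1, 1−0+½)]
(x → ¬(y ∨ x)) → y = ⊤ → I = I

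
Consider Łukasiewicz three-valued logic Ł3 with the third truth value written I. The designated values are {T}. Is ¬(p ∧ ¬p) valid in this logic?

Countermodel: p=I gives I, which is not designated.

No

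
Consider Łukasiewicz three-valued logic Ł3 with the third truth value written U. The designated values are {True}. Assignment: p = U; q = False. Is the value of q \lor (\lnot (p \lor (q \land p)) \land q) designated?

q \land p = False \land U = False
p \lor (q \land p) = U \lor False = U
\lnot (p \lor (q \land p)) = \lnot U = U
\lnot (p \lor (q \land p)) \land q = U \land False = False
q \lor (\lnot (p \lor (q \land p)) \land q) = False \lor False = False
False ∉ {True}.

No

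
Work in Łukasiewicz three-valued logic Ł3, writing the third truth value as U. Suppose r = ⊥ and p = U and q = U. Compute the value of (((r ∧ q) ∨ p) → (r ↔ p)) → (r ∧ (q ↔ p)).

r ∧ q = ⊥ ∧ U = ⊥
(r ∧ q) ∨ p = ⊥ ∨ U = U
r ↔ p = ⊥ ↔ U = U  [1 − |0−½|]
((r ∧ q) ∨ p) → (r ↔ p) = U → U = ⊤
q ↔ p = U ↔ U = ⊤
r ∧ (q ↔ p) = ⊥ ∧ ⊤ = ⊥
(((r ∧ q) ∨ p) → (r ↔ p)) → (r ∧ (q ↔ p)) = ⊤ → ⊥ = ⊥

⊥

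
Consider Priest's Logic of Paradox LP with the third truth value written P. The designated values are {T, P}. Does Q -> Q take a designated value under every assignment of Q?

Every assignment of Q over {T, P, F} gives a value in {T, P}.
In particular, with Q=P: Q -> Q = P.

Yes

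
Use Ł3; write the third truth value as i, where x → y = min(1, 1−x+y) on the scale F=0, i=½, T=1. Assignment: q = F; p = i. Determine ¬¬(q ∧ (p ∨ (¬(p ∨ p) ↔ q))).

p ∨ p = i ∨ i = i
¬(p ∨ p) = ¬i = i
¬(p ∨ p) ↔ q = i ↔ F = i
p ∨ (¬(p ∨ p) ↔ q) = i ∨ i = i
q ∧ (p ∨ (¬(p ∨ p) ↔ q)) = F ∧ i = F
¬(q ∧ (p ∨ (¬(p ∨ p) ↔ q))) = ¬F = T
¬¬(q ∧ (p ∨ (¬(p ∨ p) ↔ q))) = ¬T = F

F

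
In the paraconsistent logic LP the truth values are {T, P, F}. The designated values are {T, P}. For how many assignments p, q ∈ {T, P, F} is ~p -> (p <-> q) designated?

Of the 9 assignments, 8 give a value in {T, P}.

8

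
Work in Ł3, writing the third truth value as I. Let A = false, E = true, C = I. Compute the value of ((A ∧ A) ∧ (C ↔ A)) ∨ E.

A ∧ A = false ∧ false = false
C ↔ A = I ↔ false = I
(A ∧ A) ∧ (C ↔ A) = false ∧ I = false
((A ∧ A) ∧ (C ↔ A)) ∨ E = false ∨ true = true

true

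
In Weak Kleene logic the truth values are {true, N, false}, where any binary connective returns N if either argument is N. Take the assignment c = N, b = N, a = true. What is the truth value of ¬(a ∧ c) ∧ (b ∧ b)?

N

a ∧ c = true ∧ N = N
¬(a ∧ c) = ¬N = N
b ∧ b = N ∧ N = N
¬(a ∧ c) ∧ (b ∧ b) = N ∧ N = N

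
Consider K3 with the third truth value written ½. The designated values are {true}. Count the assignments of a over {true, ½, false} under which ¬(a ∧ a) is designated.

a=true: false ·
a=½: ½ ·
a=false: true ✓

1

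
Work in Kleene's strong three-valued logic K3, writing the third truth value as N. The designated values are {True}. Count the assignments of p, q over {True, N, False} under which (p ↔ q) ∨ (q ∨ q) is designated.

4

Designated under: (p=True, q=True); (p=N, q=True); (p=False, q=True); (p=False, q=False).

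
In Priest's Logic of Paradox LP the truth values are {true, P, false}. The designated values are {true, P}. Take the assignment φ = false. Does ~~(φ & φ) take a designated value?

φ & φ = false & false = false
~(φ & φ) = ~false = true
~~(φ & φ) = ~true = false
false ∉ {true, P}.

No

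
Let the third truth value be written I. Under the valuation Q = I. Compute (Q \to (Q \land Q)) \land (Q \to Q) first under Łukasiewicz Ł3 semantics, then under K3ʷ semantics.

In Łukasiewicz Ł3: Q \land Q = I \land I = I
Q \to (Q \land Q) = I \to I = true  [min(1, 1−½+½)]
Q \to Q = I \to I = true
(Q \to (Q \land Q)) \land (Q \to Q) = true \land true = true
In K3ʷ: Q \land Q = I \land I = I
Q \to (Q \land Q) = I \to I = I
Q \to Q = I \to I = I
(Q \to (Q \land Q)) \land (Q \to Q) = I \land I = I
They differ because Łukasiewicz Ł3 and K3ʷ treat I differently under the binary connectives.

true; I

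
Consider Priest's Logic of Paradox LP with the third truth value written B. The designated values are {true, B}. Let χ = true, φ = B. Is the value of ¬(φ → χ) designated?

φ → χ = B → true = true  [¬B ∨ true]
¬(φ → χ) = ¬true = false
false ∉ {true, B}.

No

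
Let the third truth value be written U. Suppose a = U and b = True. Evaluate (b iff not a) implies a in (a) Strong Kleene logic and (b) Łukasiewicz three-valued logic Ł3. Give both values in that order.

In Strong Kleene logic: not a = not U = U
b iff not a = True iff U = U
(b iff not a) implies a = U implies U = U  [not U or U]
In Łukasiewicz three-valued logic Ł3: not a = not U = U
b iff not a = True iff U = U  [1 − |1−½|]
(b iff not a) implies a = U implies U = True
They differ because Strong Kleene logic and Łukasiewicz three-valued logic Ł3 treat U differently under implication.

U; True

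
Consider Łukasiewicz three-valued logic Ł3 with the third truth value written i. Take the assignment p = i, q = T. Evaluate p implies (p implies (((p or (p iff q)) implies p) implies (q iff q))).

T

p iff q = i iff T = i
p or (p iff q) = i or i = i
(p or (p iff q)) implies p = i implies i = T
q iff q = T iff T = T
((p or (p iff q)) implies p) implies (q iff q) = T implies T = T
p implies (((p or (p iff q)) implies p) implies (q iff q)) = i implies T = T
p implies (p implies (((p or (p iff q)) implies p) implies (q iff q))) = i implies T = T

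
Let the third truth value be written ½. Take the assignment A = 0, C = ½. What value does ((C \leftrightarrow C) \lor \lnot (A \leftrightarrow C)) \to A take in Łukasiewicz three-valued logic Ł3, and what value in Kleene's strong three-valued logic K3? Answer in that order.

0; ½

In Łukasiewicz three-valued logic Ł3: C \leftrightarrow C = ½ \leftrightarrow ½ = 1  [1 − |½−½|]
A \leftrightarrow C = 0 \leftrightarrow ½ = ½
\lnot (A \leftrightarrow C) = \lnot ½ = ½
(C \leftrightarrow C) \lor \lnot (A \leftrightarrow C) = 1 \lor ½ = 1
((C \leftrightarrow C) \lor \lnot (A \leftrightarrow C)) \to A = 1 \to 0 = 0
In Kleene's strong three-valued logic K3: C \leftrightarrow C = ½ \leftrightarrow ½ = ½
A \leftrightarrow C = 0 \leftrightarrow ½ = ½
\lnot (A \leftrightarrow C) = \lnot ½ = ½
(C \leftrightarrow C) \lor \lnot (A \leftrightarrow C) = ½ \lor ½ = ½
((C \leftrightarrow C) \lor \lnot (A \leftrightarrow C)) \to A = ½ \to 0 = ½  [\lnot ½ \lor 0]
They differ because Łukasiewicz three-valued logic Ł3 and Kleene's strong three-valued logic K3 treat ½ differently under implication.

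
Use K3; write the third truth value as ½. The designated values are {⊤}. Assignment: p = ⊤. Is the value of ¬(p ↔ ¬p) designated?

Yes

¬p = ¬⊤ = ⊥
p ↔ ¬p = ⊤ ↔ ⊥ = ⊥
¬(p ↔ ¬p) = ¬⊥ = ⊤
⊤ ∈ {⊤}.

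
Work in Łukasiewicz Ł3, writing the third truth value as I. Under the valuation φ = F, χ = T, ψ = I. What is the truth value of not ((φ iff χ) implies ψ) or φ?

F

φ iff χ = F iff T = F
(φ iff χ) implies ψ = F implies I = T
not ((φ iff χ) implies ψ) = not T = F
not ((φ iff χ) implies ψ) or φ = F or F = F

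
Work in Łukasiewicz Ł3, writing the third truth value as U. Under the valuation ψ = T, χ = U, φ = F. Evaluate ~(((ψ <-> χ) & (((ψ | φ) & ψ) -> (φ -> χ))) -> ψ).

ψ <-> χ = T <-> U = U
ψ | φ = T | F = T
(ψ | φ) & ψ = T & T = T
φ -> χ = F -> U = T
((ψ | φ) & ψ) -> (φ -> χ) = T -> T = T
(ψ <-> χ) & (((ψ | φ) & ψ) -> (φ -> χ)) = U & T = U
((ψ <-> χ) & (((ψ | φ) & ψ) -> (φ -> χ))) -> ψ = U -> T = T
~(((ψ <-> χ) & (((ψ | φ) & ψ) -> (φ -> χ))) -> ψ) = ~T = F

F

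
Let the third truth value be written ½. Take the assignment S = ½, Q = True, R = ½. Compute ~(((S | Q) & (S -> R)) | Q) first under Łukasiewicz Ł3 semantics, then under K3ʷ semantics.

In Łukasiewicz Ł3: S | Q = ½ | True = True
S -> R = ½ -> ½ = True  [min(1, 1−½+½)]
(S | Q) & (S -> R) = True & True = True
((S | Q) & (S -> R)) | Q = True | True = True
~(((S | Q) & (S -> R)) | Q) = ~True = False
In K3ʷ: S | Q = ½ | True = ½
S -> R = ½ -> ½ = ½  [any arg is the third value ⇒ result is the third value]
(S | Q) & (S -> R) = ½ & ½ = ½
((S | Q) & (S -> R)) | Q = ½ | True = ½
~(((S | Q) & (S -> R)) | Q) = ~½ = ½
They differ because Łukasiewicz Ł3 and K3ʷ treat ½ differently under the binary connectives.

False; ½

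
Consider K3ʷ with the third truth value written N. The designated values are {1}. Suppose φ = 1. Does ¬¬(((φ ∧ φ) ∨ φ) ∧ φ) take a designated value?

φ ∧ φ = 1 ∧ 1 = 1
(φ ∧ φ) ∨ φ = 1 ∨ 1 = 1
((φ ∧ φ) ∨ φ) ∧ φ = 1 ∧ 1 = 1
¬(((φ ∧ φ) ∨ φ) ∧ φ) = ¬1 = 0
¬¬(((φ ∧ φ) ∨ φ) ∧ φ) = ¬0 = 1
1 ∈ {1}.

Yes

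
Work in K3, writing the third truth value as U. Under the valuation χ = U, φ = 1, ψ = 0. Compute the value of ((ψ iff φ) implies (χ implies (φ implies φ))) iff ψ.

ψ iff φ = 0 iff 1 = 0
φ implies φ = 1 implies 1 = 1
χ implies (φ implies φ) = U implies 1 = 1  [not U or 1]
(ψ iff φ) implies (χ implies (φ implies φ)) = 0 implies 1 = 1
((ψ iff φ) implies (χ implies (φ implies φ))) iff ψ = 1 iff 0 = 0

0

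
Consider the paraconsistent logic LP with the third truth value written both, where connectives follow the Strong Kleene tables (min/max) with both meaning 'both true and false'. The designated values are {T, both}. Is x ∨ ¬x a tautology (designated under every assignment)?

Yes

Every assignment of x over {T, both, F} gives a value in {T, both}.
In particular, with x=both: x ∨ ¬x = both.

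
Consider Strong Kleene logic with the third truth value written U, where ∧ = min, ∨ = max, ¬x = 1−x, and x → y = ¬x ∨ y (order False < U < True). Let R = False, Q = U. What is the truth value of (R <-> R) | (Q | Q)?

True

R <-> R = False <-> False = True
Q | Q = U | U = U
(R <-> R) | (Q | Q) = True | U = True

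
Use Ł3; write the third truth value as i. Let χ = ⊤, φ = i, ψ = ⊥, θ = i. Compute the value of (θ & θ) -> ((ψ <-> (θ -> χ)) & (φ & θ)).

θ & θ = i & i = i
θ -> χ = i -> ⊤ = ⊤  [min(1, 1−½+1)]
ψ <-> (θ -> χ) = ⊥ <-> ⊤ = ⊥
φ & θ = i & i = i
(ψ <-> (θ -> χ)) & (φ & θ) = ⊥ & i = ⊥
(θ & θ) -> ((ψ <-> (θ -> χ)) & (φ & θ)) = i -> ⊥ = i

i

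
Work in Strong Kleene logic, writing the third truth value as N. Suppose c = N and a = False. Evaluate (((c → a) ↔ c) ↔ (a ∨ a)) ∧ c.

c → a = N → False = N  [¬N ∨ False]
(c → a) ↔ c = N ↔ N = N
a ∨ a = False ∨ False = False
((c → a) ↔ c) ↔ (a ∨ a) = N ↔ False = N
(((c → a) ↔ c) ↔ (a ∨ a)) ∧ c = N ∧ N = N

N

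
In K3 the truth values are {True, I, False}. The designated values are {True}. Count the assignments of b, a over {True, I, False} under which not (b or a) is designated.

Designated under: (b=False, a=False).

1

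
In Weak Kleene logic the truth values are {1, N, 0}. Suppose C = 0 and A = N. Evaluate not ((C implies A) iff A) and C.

N

C implies A = 0 implies N = N
(C implies A) iff A = N iff N = N
not ((C implies A) iff A) = not N = N
not ((C implies A) iff A) and C = N and 0 = N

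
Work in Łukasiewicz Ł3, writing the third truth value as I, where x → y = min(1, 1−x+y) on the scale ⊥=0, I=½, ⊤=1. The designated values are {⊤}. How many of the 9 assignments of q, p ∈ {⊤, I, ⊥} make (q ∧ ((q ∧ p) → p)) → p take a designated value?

6

Of the 9 assignments, 6 give a value in {⊤}.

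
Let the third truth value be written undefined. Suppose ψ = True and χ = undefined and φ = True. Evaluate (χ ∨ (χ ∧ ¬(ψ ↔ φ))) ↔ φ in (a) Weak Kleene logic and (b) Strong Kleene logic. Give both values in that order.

undefined; undefined

In Weak Kleene logic: ψ ↔ φ = True ↔ True = True
¬(ψ ↔ φ) = ¬True = False
χ ∧ ¬(ψ ↔ φ) = undefined ∧ False = undefined
χ ∨ (χ ∧ ¬(ψ ↔ φ)) = undefined ∨ undefined = undefined
(χ ∨ (χ ∧ ¬(ψ ↔ φ))) ↔ φ = undefined ↔ True = undefined
In Strong Kleene logic: ψ ↔ φ = True ↔ True = True
¬(ψ ↔ φ) = ¬True = False
χ ∧ ¬(ψ ↔ φ) = undefined ∧ False = False
χ ∨ (χ ∧ ¬(ψ ↔ φ)) = undefined ∨ False = undefined
(χ ∨ (χ ∧ ¬(ψ ↔ φ))) ↔ φ = undefined ↔ True = undefined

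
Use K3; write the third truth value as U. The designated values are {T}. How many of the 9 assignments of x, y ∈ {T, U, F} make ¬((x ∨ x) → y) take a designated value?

Designated under: (x=T, y=F).

1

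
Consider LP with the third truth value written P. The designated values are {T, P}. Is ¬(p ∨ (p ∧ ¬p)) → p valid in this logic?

No

Countermodel: p=F gives F, which is not designated.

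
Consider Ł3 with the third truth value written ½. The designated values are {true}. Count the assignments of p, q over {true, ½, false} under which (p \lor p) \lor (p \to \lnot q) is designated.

8

Of the 9 assignments, 8 give a value in {true}.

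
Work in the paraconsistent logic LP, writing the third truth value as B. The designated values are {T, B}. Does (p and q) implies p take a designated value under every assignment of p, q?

Yes

Every assignment of p, q over {T, B, F} gives a value in {T, B}.
In particular, with p=B, q=B: (p and q) implies p = B.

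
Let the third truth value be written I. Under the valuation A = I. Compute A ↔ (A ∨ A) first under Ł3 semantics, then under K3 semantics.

In Ł3: A ∨ A = I ∨ I = I
A ↔ (A ∨ A) = I ↔ I = T
In K3: A ∨ A = I ∨ I = I
A ↔ (A ∨ A) = I ↔ I = I
They differ because Ł3 and K3 treat I differently under implication.

T; I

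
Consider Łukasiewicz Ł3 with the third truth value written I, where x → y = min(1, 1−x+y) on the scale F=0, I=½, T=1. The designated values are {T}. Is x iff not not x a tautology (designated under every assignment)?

Yes

Every assignment of x over {T, I, F} gives a value in {T}.
In particular, with x=I: x iff not not x = T.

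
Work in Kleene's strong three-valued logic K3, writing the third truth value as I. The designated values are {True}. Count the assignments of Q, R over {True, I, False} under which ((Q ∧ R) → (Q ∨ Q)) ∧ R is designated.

2

Designated under: (Q=True, R=True); (Q=False, R=True).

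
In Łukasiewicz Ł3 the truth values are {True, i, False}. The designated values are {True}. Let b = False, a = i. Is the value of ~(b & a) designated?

Yes

b & a = False & i = False
~(b & a) = ~False = True
True ∈ {True}.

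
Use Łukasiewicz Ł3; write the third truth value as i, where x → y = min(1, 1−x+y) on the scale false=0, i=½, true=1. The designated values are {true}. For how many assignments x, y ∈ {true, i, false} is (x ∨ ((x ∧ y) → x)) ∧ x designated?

Designated under: (x=true, y=true); (x=true, y=i); (x=true, y=false).

3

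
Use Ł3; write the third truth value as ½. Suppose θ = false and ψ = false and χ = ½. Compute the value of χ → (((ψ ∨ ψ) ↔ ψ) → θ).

½

ψ ∨ ψ = false ∨ false = false
(ψ ∨ ψ) ↔ ψ = false ↔ false = true
((ψ ∨ ψ) ↔ ψ) → θ = true → false = false
χ → (((ψ ∨ ψ) ↔ ψ) → θ) = ½ → false = ½  [min(1, 1−½+0)]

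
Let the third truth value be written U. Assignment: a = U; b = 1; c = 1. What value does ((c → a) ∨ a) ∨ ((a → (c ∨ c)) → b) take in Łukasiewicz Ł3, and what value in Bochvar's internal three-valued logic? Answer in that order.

1; U

In Łukasiewicz Ł3: c → a = 1 → U = U  [min(1, 1−1+½)]
(c → a) ∨ a = U ∨ U = U
c ∨ c = 1 ∨ 1 = 1
a → (c ∨ c) = U → 1 = 1
(a → (c ∨ c)) → b = 1 → 1 = 1
((c → a) ∨ a) ∨ ((a → (c ∨ c)) → b) = U ∨ 1 = 1
In Bochvar's internal three-valued logic: c → a = 1 → U = U  [any arg is the third value ⇒ result is the third value]
(c → a) ∨ a = U ∨ U = U
c ∨ c = 1 ∨ 1 = 1
a → (c ∨ c) = U → 1 = U
(a → (c ∨ c)) → b = U → 1 = U
((c → a) ∨ a) ∨ ((a → (c ∨ c)) → b) = U ∨ U = U
They differ because Łukasiewicz Ł3 and Bochvar's internal three-valued logic treat U differently under the binary connectives.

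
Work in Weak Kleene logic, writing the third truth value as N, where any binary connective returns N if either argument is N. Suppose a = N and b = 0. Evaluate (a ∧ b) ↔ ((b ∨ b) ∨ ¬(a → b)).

N

a ∧ b = N ∧ 0 = N
b ∨ b = 0 ∨ 0 = 0
a → b = N → 0 = N  [any arg is the third value ⇒ result is the third value]
¬(a → b) = ¬N = N
(b ∨ b) ∨ ¬(a → b) = 0 ∨ N = N
(a ∧ b) ↔ ((b ∨ b) ∨ ¬(a → b)) = N ↔ N = N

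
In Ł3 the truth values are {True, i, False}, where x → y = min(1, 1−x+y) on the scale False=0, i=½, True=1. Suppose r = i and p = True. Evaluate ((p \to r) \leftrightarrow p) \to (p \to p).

True

p \to r = True \to i = i  [min(1, 1−1+½)]
(p \to r) \leftrightarrow p = i \leftrightarrow True = i
p \to p = True \to True = True
((p \to r) \leftrightarrow p) \to (p \to p) = i \to True = True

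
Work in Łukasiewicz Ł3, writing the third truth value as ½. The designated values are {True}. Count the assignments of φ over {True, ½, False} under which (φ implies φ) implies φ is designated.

1

φ=True: True ✓
φ=½: ½ ·
φ=False: False ·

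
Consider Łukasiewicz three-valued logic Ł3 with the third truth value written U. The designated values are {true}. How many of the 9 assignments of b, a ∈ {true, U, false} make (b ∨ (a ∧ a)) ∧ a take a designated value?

Designated under: (b=true, a=true); (b=U, a=true); (b=false, a=true).

3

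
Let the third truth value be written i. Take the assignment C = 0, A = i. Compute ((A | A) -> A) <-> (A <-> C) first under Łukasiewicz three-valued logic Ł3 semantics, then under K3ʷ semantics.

In Łukasiewicz three-valued logic Ł3: A | A = i | i = i
(A | A) -> A = i -> i = 1
A <-> C = i <-> 0 = i
((A | A) -> A) <-> (A <-> C) = 1 <-> i = i
In K3ʷ: A | A = i | i = i
(A | A) -> A = i -> i = i  [any arg is the third value ⇒ result is the third value]
A <-> C = i <-> 0 = i
((A | A) -> A) <-> (A <-> C) = i <-> i = i

i; i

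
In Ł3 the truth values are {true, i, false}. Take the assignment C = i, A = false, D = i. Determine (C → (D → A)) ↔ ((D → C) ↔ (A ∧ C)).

D → A = i → false = i  [min(1, 1−½+0)]
C → (D → A) = i → i = true
D → C = i → i = true
A ∧ C = false ∧ i = false
(D → C) ↔ (A ∧ C) = true ↔ false = false
(C → (D → A)) ↔ ((D → C) ↔ (A ∧ C)) = true ↔ false = false

false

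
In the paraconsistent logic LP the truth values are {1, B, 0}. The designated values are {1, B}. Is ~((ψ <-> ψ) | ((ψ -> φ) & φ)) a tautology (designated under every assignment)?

Countermodel: ψ=1, φ=1 gives 0, which is not designated.

No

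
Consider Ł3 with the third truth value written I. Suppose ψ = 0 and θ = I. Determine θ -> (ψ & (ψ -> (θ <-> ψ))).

I

θ <-> ψ = I <-> 0 = I  [1 − |½−0|]
ψ -> (θ <-> ψ) = 0 -> I = 1
ψ & (ψ -> (θ <-> ψ)) = 0 & 1 = 0
θ -> (ψ & (ψ -> (θ <-> ψ))) = I -> 0 = I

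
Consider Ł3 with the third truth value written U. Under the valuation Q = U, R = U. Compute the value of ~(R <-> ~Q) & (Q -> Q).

~Q = ~U = U
R <-> ~Q = U <-> U = ⊤
~(R <-> ~Q) = ~⊤ = ⊥
Q -> Q = U -> U = ⊤
~(R <-> ~Q) & (Q -> Q) = ⊥ & ⊤ = ⊥

⊥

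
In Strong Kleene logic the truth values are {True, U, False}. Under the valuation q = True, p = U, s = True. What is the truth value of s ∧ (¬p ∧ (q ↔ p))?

¬p = ¬U = U
q ↔ p = True ↔ U = U
¬p ∧ (q ↔ p) = U ∧ U = U
s ∧ (¬p ∧ (q ↔ p)) = True ∧ U = U

U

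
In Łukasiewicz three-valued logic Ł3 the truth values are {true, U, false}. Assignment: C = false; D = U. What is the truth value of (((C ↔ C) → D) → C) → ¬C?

C ↔ C = false ↔ false = true
(C ↔ C) → D = true → U = U  [min(1, 1−1+½)]
((C ↔ C) → D) → C = U → false = U
¬C = ¬false = true
(((C ↔ C) → D) → C) → ¬C = U → true = true

true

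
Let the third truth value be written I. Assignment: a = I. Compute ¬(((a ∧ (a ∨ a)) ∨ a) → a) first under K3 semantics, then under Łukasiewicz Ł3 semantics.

I; False

In K3: a ∨ a = I ∨ I = I
a ∧ (a ∨ a) = I ∧ I = I
(a ∧ (a ∨ a)) ∨ a = I ∨ I = I
((a ∧ (a ∨ a)) ∨ a) → a = I → I = I
¬(((a ∧ (a ∨ a)) ∨ a) → a) = ¬I = I
In Łukasiewicz Ł3: a ∨ a = I ∨ I = I
a ∧ (a ∨ a) = I ∧ I = I
(a ∧ (a ∨ a)) ∨ a = I ∨ I = I
((a ∧ (a ∨ a)) ∨ a) → a = I → I = True  [min(1, 1−½+½)]
¬(((a ∧ (a ∨ a)) ∨ a) → a) = ¬True = False
They differ because K3 and Łukasiewicz Ł3 treat I differently under implication.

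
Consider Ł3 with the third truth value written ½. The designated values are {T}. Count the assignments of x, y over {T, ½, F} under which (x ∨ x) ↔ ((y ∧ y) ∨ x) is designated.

6

Of the 9 assignments, 6 give a value in {T}.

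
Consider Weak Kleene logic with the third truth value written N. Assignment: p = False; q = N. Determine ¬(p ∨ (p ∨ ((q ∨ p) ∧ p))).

N

q ∨ p = N ∨ False = N
(q ∨ p) ∧ p = N ∧ False = N
p ∨ ((q ∨ p) ∧ p) = False ∨ N = N
p ∨ (p ∨ ((q ∨ p) ∧ p)) = False ∨ N = N
¬(p ∨ (p ∨ ((q ∨ p) ∧ p))) = ¬N = N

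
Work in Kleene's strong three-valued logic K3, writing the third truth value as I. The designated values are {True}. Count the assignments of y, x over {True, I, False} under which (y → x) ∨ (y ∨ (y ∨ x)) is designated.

Of the 9 assignments, 7 give a value in {True}.

7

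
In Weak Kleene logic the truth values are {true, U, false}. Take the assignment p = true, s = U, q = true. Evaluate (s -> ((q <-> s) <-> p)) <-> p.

U

q <-> s = true <-> U = U
(q <-> s) <-> p = U <-> true = U
s -> ((q <-> s) <-> p) = U -> U = U  [any arg is the third value ⇒ result is the third value]
(s -> ((q <-> s) <-> p)) <-> p = U <-> true = U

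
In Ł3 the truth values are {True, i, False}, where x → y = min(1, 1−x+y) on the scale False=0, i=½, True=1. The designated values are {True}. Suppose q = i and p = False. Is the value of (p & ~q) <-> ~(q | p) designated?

No

~q = ~i = i
p & ~q = False & i = False
q | p = i | False = i
~(q | p) = ~i = i
(p & ~q) <-> ~(q | p) = False <-> i = i  [1 − |0−½|]
i ∉ {True}.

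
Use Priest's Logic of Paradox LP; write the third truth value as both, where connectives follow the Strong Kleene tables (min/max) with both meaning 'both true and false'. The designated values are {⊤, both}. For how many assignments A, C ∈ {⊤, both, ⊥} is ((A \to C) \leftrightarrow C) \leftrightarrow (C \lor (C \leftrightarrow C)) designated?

8

Of the 9 assignments, 8 give a value in {⊤, both}.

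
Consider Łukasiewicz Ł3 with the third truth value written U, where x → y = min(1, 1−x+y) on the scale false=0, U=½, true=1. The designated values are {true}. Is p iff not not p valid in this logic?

Every assignment of p over {true, U, false} gives a value in {true}.
In particular, with p=U: p iff not not p = true.

Yes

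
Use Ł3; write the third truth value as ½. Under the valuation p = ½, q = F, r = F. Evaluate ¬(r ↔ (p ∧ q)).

p ∧ q = ½ ∧ F = F
r ↔ (p ∧ q) = F ↔ F = T
¬(r ↔ (p ∧ q)) = ¬T = F

F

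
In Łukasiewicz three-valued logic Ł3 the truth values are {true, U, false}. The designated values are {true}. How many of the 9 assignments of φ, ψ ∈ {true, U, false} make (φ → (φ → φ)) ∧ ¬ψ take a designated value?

Designated under: (φ=true, ψ=false); (φ=U, ψ=false); (φ=false, ψ=false).

3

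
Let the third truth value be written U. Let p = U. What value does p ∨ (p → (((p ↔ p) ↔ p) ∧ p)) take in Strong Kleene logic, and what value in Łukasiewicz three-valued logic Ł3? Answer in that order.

In Strong Kleene logic: p ↔ p = U ↔ U = U
(p ↔ p) ↔ p = U ↔ U = U
((p ↔ p) ↔ p) ∧ p = U ∧ U = U
p → (((p ↔ p) ↔ p) ∧ p) = U → U = U  [¬U ∨ U]
p ∨ (p → (((p ↔ p) ↔ p) ∧ p)) = U ∨ U = U
In Łukasiewicz three-valued logic Ł3: p ↔ p = U ↔ U = 1
(p ↔ p) ↔ p = 1 ↔ U = U
((p ↔ p) ↔ p) ∧ p = U ∧ U = U
p → (((p ↔ p) ↔ p) ∧ p) = U → U = 1
p ∨ (p → (((p ↔ p) ↔ p) ∧ p)) = U ∨ 1 = 1
They differ because Strong Kleene logic and Łukasiewicz three-valued logic Ł3 treat U differently under implication.

U; 1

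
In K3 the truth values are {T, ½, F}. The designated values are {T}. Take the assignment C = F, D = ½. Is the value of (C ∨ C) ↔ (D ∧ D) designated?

C ∨ C = F ∨ F = F
D ∧ D = ½ ∧ ½ = ½
(C ∨ C) ↔ (D ∧ D) = F ↔ ½ = ½
½ ∉ {T}.

No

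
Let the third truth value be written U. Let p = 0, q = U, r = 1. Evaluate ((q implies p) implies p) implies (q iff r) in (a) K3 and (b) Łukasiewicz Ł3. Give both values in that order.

U; 1

In K3: q implies p = U implies 0 = U  [not U or 0]
(q implies p) implies p = U implies 0 = U
q iff r = U iff 1 = U
((q implies p) implies p) implies (q iff r) = U implies U = U
In Łukasiewicz Ł3: q implies p = U implies 0 = U  [min(1, 1−½+0)]
(q implies p) implies p = U implies 0 = U
q iff r = U iff 1 = U
((q implies p) implies p) implies (q iff r) = U implies U = 1
They differ because K3 and Łukasiewicz Ł3 treat U differently under implication.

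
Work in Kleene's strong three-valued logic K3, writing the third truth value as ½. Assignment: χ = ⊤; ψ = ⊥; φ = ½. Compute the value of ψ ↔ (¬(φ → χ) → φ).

φ → χ = ½ → ⊤ = ⊤  [¬½ ∨ ⊤]
¬(φ → χ) = ¬⊤ = ⊥
¬(φ → χ) → φ = ⊥ → ½ = ⊤
ψ ↔ (¬(φ → χ) → φ) = ⊥ ↔ ⊤ = ⊥

⊥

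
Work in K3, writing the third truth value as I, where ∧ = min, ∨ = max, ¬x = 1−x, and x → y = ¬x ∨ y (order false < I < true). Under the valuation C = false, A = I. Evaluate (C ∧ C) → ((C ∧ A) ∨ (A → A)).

C ∧ C = false ∧ false = false
C ∧ A = false ∧ I = false
A → A = I → I = I  [¬I ∨ I]
(C ∧ A) ∨ (A → A) = false ∨ I = I
(C ∧ C) → ((C ∧ A) ∨ (A → A)) = false → I = true

true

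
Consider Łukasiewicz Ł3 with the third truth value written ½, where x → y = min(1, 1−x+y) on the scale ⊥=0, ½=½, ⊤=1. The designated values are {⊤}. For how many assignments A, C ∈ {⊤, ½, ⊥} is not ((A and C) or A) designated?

3

Designated under: (A=⊥, C=⊤); (A=⊥, C=½); (A=⊥, C=⊥).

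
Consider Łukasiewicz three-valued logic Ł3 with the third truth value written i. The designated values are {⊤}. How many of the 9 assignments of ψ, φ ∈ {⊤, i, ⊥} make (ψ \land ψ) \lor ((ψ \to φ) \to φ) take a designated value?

Of the 9 assignments, 5 give a value in {⊤}.

5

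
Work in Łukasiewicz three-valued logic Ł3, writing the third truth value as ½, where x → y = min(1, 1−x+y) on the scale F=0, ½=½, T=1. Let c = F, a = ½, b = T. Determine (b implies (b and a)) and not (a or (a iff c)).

½

b and a = T and ½ = ½
b implies (b and a) = T implies ½ = ½
a iff c = ½ iff F = ½
a or (a iff c) = ½ or ½ = ½
not (a or (a iff c)) = not ½ = ½
(b implies (b and a)) and not (a or (a iff c)) = ½ and ½ = ½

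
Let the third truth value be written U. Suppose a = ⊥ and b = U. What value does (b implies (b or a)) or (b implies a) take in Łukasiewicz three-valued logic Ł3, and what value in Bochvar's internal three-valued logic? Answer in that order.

⊤; U

In Łukasiewicz three-valued logic Ł3: b or a = U or ⊥ = U
b implies (b or a) = U implies U = ⊤  [min(1, 1−½+½)]
b implies a = U implies ⊥ = U
(b implies (b or a)) or (b implies a) = ⊤ or U = ⊤
In Bochvar's internal three-valued logic: b or a = U or ⊥ = U
b implies (b or a) = U implies U = U  [any arg is the third value ⇒ result is the third value]
b implies a = U implies ⊥ = U
(b implies (b or a)) or (b implies a) = U or U = U
They differ because Łukasiewicz three-valued logic Ł3 and Bochvar's internal three-valued logic treat U differently under the binary connectives.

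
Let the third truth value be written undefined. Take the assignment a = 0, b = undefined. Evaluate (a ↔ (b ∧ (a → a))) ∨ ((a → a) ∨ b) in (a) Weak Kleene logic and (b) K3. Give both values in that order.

undefined; 1

In Weak Kleene logic: a → a = 0 → 0 = 1
b ∧ (a → a) = undefined ∧ 1 = undefined
a ↔ (b ∧ (a → a)) = 0 ↔ undefined = undefined
a → a = 0 → 0 = 1
(a → a) ∨ b = 1 ∨ undefined = undefined
(a ↔ (b ∧ (a → a))) ∨ ((a → a) ∨ b) = undefined ∨ undefined = undefined
In K3: a → a = 0 → 0 = 1
b ∧ (a → a) = undefined ∧ 1 = undefined
a ↔ (b ∧ (a → a)) = 0 ↔ undefined = undefined
a → a = 0 → 0 = 1
(a → a) ∨ b = 1 ∨ undefined = 1
(a ↔ (b ∧ (a → a))) ∨ ((a → a) ∨ b) = undefined ∨ 1 = 1
They differ because Weak Kleene logic and K3 treat undefined differently under the binary connectives.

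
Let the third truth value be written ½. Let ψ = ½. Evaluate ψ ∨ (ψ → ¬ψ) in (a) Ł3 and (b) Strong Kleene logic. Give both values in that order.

In Ł3: ¬ψ = ¬½ = ½
ψ → ¬ψ = ½ → ½ = ⊤  [min(1, 1−½+½)]
ψ ∨ (ψ → ¬ψ) = ½ ∨ ⊤ = ⊤
In Strong Kleene logic: ¬ψ = ¬½ = ½
ψ → ¬ψ = ½ → ½ = ½  [¬½ ∨ ½]
ψ ∨ (ψ → ¬ψ) = ½ ∨ ½ = ½
They differ because Ł3 and Strong Kleene logic treat ½ differently under implication.

⊤; ½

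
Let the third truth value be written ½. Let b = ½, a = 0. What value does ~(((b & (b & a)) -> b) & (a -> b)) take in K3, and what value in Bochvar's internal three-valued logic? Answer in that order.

0; ½

In K3: b & a = ½ & 0 = 0
b & (b & a) = ½ & 0 = 0
(b & (b & a)) -> b = 0 -> ½ = 1  [~0 | ½]
a -> b = 0 -> ½ = 1
((b & (b & a)) -> b) & (a -> b) = 1 & 1 = 1
~(((b & (b & a)) -> b) & (a -> b)) = ~1 = 0
In Bochvar's internal three-valued logic: b & a = ½ & 0 = ½
b & (b & a) = ½ & ½ = ½
(b & (b & a)) -> b = ½ -> ½ = ½  [any arg is the third value ⇒ result is the third value]
a -> b = 0 -> ½ = ½
((b & (b & a)) -> b) & (a -> b) = ½ & ½ = ½
~(((b & (b & a)) -> b) & (a -> b)) = ~½ = ½
They differ because K3 and Bochvar's internal three-valued logic treat ½ differently under the binary connectives.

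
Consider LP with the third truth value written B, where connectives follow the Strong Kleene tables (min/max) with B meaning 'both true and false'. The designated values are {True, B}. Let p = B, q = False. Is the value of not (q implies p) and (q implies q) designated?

No

q implies p = False implies B = True
not (q implies p) = not True = False
q implies q = False implies False = True
not (q implies p) and (q implies q) = False and True = False
False ∉ {True, B}.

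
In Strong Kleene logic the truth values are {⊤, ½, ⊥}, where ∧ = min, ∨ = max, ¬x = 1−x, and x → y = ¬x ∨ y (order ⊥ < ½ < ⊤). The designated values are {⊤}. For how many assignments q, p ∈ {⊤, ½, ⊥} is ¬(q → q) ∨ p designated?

3

Designated under: (q=⊤, p=⊤); (q=½, p=⊤); (q=⊥, p=⊤).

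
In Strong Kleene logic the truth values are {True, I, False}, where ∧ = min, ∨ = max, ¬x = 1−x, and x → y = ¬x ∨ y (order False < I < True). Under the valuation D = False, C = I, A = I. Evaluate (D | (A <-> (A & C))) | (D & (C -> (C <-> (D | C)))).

I

A & C = I & I = I
A <-> (A & C) = I <-> I = I
D | (A <-> (A & C)) = False | I = I
D | C = False | I = I
C <-> (D | C) = I <-> I = I
C -> (C <-> (D | C)) = I -> I = I
D & (C -> (C <-> (D | C))) = False & I = False
(D | (A <-> (A & C))) | (D & (C -> (C <-> (D | C)))) = I | False = I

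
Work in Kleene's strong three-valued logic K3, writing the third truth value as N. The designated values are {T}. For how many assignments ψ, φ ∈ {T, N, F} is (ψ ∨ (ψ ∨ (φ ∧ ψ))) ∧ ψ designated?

3

Designated under: (ψ=T, φ=T); (ψ=T, φ=N); (ψ=T, φ=F).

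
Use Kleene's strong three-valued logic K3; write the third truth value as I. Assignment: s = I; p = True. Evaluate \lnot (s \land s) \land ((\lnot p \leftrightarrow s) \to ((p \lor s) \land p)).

I

s \land s = I \land I = I
\lnot (s \land s) = \lnot I = I
\lnot p = \lnot True = False
\lnot p \leftrightarrow s = False \leftrightarrow I = I
p \lor s = True \lor I = True
(p \lor s) \land p = True \land True = True
(\lnot p \leftrightarrow s) \to ((p \lor s) \land p) = I \to True = True  [\lnot I \lor True]
\lnot (s \land s) \land ((\lnot p \leftrightarrow s) \to ((p \lor s) \land p)) = I \land True = I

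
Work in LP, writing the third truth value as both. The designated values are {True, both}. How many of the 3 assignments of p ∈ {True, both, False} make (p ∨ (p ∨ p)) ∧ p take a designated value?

2

p=True: True ✓
p=both: both ✓
p=False: False ·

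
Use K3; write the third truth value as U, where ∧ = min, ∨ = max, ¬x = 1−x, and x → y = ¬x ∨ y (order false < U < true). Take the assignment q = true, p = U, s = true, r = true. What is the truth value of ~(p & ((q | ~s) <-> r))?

~s = ~true = false
q | ~s = true | false = true
(q | ~s) <-> r = true <-> true = true
p & ((q | ~s) <-> r) = U & true = U
~(p & ((q | ~s) <-> r)) = ~U = U

U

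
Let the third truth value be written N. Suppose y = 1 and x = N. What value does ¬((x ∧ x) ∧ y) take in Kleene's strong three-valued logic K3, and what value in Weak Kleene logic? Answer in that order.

In Kleene's strong three-valued logic K3: x ∧ x = N ∧ N = N
(x ∧ x) ∧ y = N ∧ 1 = N
¬((x ∧ x) ∧ y) = ¬N = N
In Weak Kleene logic: x ∧ x = N ∧ N = N
(x ∧ x) ∧ y = N ∧ 1 = N
¬((x ∧ x) ∧ y) = ¬N = N

N; N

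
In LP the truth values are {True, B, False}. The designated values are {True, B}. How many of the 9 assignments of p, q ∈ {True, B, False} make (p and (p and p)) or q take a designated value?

8

Of the 9 assignments, 8 give a value in {True, B}.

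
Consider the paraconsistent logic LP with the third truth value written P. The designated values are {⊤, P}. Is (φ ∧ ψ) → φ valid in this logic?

Every assignment of φ, ψ over {⊤, P, ⊥} gives a value in {⊤, P}.
In particular, with φ=P, ψ=P: (φ ∧ ψ) → φ = P.

Yes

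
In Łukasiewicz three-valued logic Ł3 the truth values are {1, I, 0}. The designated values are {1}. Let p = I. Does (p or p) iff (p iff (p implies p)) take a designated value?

Yes

p or p = I or I = I
p implies p = I implies I = 1
p iff (p implies p) = I iff 1 = I
(p or p) iff (p iff (p implies p)) = I iff I = 1
1 ∈ {1}.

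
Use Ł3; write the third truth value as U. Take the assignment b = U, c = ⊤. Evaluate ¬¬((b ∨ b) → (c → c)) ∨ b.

b ∨ b = U ∨ U = U
c → c = ⊤ → ⊤ = ⊤
(b ∨ b) → (c → c) = U → ⊤ = ⊤
¬((b ∨ b) → (c → c)) = ¬⊤ = ⊥
¬¬((b ∨ b) → (c → c)) = ¬⊥ = ⊤
¬¬((b ∨ b) → (c → c)) ∨ b = ⊤ ∨ U = ⊤

⊤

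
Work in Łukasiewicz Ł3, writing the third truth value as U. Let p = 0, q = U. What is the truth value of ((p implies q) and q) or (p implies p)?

p implies q = 0 implies U = 1
(p implies q) and q = 1 and U = U
p implies p = 0 implies 0 = 1
((p implies q) and q) or (p implies p) = U or 1 = 1

1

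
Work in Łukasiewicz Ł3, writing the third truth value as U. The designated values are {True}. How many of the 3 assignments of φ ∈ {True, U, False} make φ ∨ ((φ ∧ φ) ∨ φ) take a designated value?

1

φ=True: True ✓
φ=U: U ·
φ=False: False ·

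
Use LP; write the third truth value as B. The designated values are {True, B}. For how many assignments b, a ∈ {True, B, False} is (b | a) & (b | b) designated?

Of the 9 assignments, 6 give a value in {True, B}.

6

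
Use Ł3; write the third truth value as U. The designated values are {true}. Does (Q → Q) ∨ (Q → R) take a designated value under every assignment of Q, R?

Yes

Every assignment of Q, R over {true, U, false} gives a value in {true}.
In particular, with Q=U, R=U: (Q → Q) ∨ (Q → R) = true.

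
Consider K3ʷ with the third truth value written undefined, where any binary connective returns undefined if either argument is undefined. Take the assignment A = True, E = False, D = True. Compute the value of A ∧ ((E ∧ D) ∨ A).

E ∧ D = False ∧ True = False
(E ∧ D) ∨ A = False ∨ True = True
A ∧ ((E ∧ D) ∨ A) = True ∧ True = True

True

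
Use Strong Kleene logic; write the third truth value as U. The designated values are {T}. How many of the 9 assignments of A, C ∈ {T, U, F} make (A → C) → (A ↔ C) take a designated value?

Designated under: (A=T, C=T); (A=T, C=F); (A=F, C=F).

3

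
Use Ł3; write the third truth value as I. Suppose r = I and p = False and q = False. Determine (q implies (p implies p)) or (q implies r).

True

p implies p = False implies False = True
q implies (p implies p) = False implies True = True
q implies r = False implies I = True  [min(1, 1−0+½)]
(q implies (p implies p)) or (q implies r) = True or True = True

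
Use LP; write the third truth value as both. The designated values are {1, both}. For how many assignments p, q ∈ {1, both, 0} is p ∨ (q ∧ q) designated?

8

Of the 9 assignments, 8 give a value in {1, both}.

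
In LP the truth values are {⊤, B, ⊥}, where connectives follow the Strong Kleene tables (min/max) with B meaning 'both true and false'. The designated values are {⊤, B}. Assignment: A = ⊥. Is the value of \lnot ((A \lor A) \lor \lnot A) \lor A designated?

No

A \lor A = ⊥ \lor ⊥ = ⊥
\lnot A = \lnot ⊥ = ⊤
(A \lor A) \lor \lnot A = ⊥ \lor ⊤ = ⊤
\lnot ((A \lor A) \lor \lnot A) = \lnot ⊤ = ⊥
\lnot ((A \lor A) \lor \lnot A) \lor A = ⊥ \lor ⊥ = ⊥
⊥ ∉ {⊤, B}.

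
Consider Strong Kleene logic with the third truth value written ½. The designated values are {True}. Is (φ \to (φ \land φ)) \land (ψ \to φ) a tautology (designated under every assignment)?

No

Countermodel: φ=½, ψ=True gives ½, which is not designated.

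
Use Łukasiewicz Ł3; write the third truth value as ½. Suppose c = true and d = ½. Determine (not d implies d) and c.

true

not d = not ½ = ½
not d implies d = ½ implies ½ = true  [min(1, 1−½+½)]
(not d implies d) and c = true and true = true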